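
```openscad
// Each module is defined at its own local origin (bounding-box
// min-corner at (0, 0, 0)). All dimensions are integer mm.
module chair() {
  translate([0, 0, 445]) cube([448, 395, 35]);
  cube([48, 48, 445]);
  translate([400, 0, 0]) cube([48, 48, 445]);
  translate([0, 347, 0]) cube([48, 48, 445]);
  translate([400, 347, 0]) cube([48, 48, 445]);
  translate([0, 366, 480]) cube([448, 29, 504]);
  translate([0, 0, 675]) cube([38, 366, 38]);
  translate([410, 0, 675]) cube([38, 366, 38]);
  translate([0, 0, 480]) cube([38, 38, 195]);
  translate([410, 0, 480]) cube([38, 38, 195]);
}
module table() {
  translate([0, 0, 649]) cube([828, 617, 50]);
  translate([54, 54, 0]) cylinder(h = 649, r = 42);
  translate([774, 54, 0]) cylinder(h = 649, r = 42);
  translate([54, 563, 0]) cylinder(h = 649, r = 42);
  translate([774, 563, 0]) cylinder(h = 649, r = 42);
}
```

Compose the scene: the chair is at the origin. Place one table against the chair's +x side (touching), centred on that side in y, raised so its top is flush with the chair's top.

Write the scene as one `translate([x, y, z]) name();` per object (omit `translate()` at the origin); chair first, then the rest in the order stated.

chair();
translate([448, -111, 285]) table();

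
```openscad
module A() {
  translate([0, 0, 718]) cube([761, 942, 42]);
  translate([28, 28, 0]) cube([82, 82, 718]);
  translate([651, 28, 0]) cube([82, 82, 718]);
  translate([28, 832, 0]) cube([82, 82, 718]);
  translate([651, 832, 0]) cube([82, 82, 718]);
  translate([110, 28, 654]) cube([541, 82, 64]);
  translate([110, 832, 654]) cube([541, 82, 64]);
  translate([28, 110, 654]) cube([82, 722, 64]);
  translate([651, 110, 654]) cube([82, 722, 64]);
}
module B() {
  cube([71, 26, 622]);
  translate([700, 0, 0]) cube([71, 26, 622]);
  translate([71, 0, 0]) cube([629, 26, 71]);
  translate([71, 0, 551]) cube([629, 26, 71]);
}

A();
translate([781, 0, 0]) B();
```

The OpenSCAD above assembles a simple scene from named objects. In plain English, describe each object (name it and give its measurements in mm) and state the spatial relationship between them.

A is a table: top 761 mm (x) × 942 mm (y), 42 mm thick, upper face at z = 760 mm, on four 82×82 mm square legs, each inset 28 mm from the nearest pair of top edges, running from z = 0 to the bottom of the top. Four apron rails, 82 mm thick and 64 mm tall, run between adjacent legs with their top edges flush with the underside of the top and their outer faces flush with the legs' outer faces.

B is a rectangular picture frame lying in the x–z plane (depth along y). The opening is 629 mm wide (x) by 480 mm tall (z), surrounded by a border 71 mm wide on all four sides. The frame is 26 mm deep and is made of two full-height vertical stiles with two horizontal rails fitted between them.

The picture frame is on the floor beside the table on its +x side.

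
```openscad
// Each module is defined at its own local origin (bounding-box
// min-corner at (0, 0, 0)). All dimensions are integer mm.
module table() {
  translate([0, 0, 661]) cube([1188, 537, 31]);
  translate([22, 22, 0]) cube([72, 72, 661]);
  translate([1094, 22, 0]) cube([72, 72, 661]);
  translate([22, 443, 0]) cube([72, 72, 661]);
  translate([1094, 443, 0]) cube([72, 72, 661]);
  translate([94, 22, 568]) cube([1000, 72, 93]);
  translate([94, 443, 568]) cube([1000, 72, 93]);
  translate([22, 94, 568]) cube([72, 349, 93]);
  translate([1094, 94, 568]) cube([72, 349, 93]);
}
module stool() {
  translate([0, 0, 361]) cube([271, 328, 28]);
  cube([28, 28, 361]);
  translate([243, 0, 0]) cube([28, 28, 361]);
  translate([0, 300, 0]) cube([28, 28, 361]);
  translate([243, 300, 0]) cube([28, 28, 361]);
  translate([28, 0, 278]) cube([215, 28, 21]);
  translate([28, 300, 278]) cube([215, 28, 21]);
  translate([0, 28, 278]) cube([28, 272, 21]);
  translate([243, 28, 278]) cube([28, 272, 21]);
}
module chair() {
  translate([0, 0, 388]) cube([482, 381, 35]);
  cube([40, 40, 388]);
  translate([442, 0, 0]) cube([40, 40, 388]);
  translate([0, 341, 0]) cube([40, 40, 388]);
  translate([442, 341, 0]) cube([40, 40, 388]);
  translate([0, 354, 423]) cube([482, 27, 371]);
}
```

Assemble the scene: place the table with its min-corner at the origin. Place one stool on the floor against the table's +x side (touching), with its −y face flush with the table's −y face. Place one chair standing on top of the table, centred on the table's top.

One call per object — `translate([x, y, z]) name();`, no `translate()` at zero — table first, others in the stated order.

table();
translate([1188, 0, 0]) stool();
translate([353, 78, 692]) chair();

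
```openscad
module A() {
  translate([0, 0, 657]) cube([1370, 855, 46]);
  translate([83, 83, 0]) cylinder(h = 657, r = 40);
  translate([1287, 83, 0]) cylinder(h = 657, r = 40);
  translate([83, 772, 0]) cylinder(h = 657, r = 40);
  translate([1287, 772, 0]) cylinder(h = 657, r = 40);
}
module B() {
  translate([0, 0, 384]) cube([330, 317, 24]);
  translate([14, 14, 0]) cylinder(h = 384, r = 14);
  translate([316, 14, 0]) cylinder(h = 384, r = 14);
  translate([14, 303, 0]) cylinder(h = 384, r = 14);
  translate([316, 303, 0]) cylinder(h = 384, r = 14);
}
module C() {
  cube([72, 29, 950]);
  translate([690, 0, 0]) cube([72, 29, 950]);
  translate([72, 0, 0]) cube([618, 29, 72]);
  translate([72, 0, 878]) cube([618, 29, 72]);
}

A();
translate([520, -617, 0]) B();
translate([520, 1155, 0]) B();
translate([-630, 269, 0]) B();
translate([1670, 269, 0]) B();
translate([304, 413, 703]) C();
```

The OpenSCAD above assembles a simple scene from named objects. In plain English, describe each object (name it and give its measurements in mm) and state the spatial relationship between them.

A is a table: top 1370 mm (x) × 855 mm (y), 46 mm thick, upper face at z = 703 mm, on four round legs of 80 mm diameter, each leg's bounding box inset 43 mm from the nearest pair of top edges, running from z = 0 to the bottom of the top.

B is a four-legged stool. The seat is 330×317 mm, 24 mm thick, top at z = 408 mm. It stands on four round legs, each 28 mm in diameter, from z = 0 to the seat underside, each leg's axis is inset half a diameter from the nearest pair of seat edges (so the leg's bounding box is flush with the corner).

C is a rectangular picture frame lying in the x–z plane (depth along y). The opening is 618 mm wide (x) by 806 mm tall (z), surrounded by a border 72 mm wide on all four sides. The frame is 29 mm deep and is made of two full-height vertical stiles with two horizontal rails fitted between them.

Four stools sit around the table at the −y, +y, −x, +x sides. The picture frame is on top of the table, centred.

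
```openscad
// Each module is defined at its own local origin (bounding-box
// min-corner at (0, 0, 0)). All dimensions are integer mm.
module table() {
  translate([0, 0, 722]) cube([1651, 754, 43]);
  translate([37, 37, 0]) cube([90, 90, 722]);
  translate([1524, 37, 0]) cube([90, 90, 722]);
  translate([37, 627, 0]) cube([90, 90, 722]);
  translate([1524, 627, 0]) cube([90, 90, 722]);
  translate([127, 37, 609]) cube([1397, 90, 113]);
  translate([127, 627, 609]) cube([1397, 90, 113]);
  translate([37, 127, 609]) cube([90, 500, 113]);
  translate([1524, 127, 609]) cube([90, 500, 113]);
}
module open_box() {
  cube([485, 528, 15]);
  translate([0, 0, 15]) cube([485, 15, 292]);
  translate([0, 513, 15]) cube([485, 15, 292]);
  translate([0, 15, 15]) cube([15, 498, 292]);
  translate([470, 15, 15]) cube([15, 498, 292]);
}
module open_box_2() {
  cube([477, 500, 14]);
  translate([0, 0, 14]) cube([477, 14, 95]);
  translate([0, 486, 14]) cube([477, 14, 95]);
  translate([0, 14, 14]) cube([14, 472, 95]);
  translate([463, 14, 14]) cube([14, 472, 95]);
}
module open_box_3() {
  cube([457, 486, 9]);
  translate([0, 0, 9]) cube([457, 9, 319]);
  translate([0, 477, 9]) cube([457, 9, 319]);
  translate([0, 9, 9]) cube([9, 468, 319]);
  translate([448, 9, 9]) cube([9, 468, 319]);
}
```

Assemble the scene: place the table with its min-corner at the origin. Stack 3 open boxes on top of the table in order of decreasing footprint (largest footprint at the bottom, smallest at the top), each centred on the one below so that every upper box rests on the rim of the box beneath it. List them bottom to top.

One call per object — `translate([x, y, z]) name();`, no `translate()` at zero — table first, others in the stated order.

table();
translate([583, 113, 765]) open_box();
translate([587, 127, 1072]) open_box_2();
translate([597, 134, 1181]) open_box_3();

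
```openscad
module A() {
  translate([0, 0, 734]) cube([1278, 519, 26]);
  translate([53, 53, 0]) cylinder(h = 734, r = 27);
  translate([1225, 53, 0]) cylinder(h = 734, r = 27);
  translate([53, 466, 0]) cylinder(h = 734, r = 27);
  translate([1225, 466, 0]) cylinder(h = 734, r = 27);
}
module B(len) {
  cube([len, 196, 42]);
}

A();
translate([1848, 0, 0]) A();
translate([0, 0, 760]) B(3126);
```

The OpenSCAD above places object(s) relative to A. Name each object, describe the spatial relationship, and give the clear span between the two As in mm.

A is a table. B is a beam. A beam spans the tops of two tables. The clear span between the two tables is 570 mm.

Second table starts at x = 1848; first ends at x = 1278; clear span = 1848 − 1278 = 570 mm.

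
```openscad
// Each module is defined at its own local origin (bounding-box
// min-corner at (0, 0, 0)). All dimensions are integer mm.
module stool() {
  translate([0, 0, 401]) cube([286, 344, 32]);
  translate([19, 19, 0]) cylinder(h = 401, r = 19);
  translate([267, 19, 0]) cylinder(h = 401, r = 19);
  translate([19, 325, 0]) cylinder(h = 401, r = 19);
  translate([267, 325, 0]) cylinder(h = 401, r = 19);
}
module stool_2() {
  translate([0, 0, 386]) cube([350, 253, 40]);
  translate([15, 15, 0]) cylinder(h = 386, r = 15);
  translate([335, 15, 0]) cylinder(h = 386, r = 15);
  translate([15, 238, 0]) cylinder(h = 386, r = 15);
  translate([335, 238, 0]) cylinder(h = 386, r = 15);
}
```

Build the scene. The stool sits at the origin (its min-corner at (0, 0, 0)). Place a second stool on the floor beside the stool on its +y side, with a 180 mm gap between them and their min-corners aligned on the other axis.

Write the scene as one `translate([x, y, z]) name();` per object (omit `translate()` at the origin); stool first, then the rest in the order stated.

stool();
translate([0, 524, 0]) stool_2();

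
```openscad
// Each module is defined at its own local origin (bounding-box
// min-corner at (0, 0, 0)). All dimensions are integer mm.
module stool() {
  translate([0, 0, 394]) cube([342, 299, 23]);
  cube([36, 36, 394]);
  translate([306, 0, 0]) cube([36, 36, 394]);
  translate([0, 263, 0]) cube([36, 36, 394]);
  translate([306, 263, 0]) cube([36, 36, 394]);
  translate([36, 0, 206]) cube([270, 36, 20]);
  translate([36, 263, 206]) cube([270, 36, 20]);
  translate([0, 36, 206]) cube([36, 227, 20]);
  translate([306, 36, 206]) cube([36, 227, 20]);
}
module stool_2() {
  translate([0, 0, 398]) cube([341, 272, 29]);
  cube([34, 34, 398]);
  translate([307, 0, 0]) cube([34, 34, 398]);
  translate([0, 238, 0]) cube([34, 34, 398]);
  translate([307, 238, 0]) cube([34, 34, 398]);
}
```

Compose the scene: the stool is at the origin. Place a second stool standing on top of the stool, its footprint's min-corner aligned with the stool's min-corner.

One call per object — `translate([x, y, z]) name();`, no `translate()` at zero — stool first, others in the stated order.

stool();
translate([0, 0, 417]) stool_2();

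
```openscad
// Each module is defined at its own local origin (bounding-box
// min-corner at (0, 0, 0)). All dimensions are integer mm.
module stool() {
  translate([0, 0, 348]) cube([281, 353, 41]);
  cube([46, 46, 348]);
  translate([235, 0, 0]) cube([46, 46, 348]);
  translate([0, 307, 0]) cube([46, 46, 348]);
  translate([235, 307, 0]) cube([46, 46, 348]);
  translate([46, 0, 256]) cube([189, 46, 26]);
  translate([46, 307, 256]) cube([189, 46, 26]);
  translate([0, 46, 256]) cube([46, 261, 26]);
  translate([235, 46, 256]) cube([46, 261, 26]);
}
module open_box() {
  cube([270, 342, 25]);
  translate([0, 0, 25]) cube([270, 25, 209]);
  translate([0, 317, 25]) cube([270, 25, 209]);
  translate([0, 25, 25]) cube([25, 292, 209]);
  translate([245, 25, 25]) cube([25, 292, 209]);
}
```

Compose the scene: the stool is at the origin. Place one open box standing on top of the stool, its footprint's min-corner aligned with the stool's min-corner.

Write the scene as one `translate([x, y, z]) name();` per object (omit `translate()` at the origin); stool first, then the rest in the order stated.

stool();
translate([0, 0, 389]) open_box();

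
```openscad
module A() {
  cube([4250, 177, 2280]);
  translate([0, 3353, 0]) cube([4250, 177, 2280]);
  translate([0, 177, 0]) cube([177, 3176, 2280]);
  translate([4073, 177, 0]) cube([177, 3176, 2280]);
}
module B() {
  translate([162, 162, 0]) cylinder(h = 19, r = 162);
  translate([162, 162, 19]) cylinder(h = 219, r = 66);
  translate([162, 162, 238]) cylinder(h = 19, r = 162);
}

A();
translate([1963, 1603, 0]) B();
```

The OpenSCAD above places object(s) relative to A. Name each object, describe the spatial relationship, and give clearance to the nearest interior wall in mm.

A is a house frame. B is a spool. The spool sits inside the house frame, centred. The clearance to the nearest interior wall is 1426 mm.

Clearances: x = 1786, y = 1426; minimum 1426 mm.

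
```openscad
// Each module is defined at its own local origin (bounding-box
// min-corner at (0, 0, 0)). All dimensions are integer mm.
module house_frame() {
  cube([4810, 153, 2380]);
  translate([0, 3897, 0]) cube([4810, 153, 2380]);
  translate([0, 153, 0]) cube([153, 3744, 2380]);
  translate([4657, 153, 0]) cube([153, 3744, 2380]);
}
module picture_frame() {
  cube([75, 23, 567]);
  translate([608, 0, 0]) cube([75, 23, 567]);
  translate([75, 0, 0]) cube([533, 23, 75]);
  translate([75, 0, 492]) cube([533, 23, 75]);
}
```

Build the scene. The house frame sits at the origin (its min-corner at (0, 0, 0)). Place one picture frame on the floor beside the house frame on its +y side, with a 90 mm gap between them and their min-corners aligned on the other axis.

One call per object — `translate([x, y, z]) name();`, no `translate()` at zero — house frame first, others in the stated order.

house_frame();
translate([0, 4140, 0]) picture_frame();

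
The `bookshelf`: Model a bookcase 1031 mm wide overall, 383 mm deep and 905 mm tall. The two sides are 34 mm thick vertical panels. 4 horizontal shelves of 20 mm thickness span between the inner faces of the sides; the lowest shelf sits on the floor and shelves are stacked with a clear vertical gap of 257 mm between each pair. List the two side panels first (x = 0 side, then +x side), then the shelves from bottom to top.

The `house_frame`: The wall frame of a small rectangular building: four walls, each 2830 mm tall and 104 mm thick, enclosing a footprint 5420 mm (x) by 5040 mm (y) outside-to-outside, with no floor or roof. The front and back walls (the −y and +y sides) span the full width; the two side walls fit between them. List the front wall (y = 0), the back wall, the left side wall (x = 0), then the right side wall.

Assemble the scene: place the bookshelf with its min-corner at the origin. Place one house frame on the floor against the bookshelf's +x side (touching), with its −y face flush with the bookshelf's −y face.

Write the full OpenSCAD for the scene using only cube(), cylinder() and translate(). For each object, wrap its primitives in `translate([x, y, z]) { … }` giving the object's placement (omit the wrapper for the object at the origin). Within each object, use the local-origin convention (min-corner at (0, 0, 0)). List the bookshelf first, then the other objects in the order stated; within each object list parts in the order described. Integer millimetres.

cube([34, 383, 905]);
translate([997, 0, 0]) cube([34, 383, 905]);
translate([34, 0, 0]) cube([963, 383, 20]);
translate([34, 0, 277]) cube([963, 383, 20]);
translate([34, 0, 554]) cube([963, 383, 20]);
translate([34, 0, 831]) cube([963, 383, 20]);
translate([1031, 0, 0]) {
  cube([5420, 104, 2830]);
  translate([0, 4936, 0]) cube([5420, 104, 2830]);
  translate([0, 104, 0]) cube([104, 4832, 2830]);
  translate([5316, 104, 0]) cube([104, 4832, 2830]);
}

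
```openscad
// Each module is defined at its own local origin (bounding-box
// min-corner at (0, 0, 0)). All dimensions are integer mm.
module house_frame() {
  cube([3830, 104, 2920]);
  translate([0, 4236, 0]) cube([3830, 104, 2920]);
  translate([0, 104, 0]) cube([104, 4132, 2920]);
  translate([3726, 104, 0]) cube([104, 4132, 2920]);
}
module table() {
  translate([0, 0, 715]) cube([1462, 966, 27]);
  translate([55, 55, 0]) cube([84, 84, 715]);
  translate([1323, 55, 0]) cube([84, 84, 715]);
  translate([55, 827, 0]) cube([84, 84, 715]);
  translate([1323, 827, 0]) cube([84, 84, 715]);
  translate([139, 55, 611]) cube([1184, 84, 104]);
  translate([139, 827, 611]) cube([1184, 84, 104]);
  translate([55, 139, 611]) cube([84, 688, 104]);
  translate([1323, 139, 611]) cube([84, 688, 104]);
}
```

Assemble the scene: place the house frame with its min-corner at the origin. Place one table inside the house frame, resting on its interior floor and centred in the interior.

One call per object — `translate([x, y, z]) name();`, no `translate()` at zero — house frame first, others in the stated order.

house_frame();
translate([1184, 1687, 0]) table();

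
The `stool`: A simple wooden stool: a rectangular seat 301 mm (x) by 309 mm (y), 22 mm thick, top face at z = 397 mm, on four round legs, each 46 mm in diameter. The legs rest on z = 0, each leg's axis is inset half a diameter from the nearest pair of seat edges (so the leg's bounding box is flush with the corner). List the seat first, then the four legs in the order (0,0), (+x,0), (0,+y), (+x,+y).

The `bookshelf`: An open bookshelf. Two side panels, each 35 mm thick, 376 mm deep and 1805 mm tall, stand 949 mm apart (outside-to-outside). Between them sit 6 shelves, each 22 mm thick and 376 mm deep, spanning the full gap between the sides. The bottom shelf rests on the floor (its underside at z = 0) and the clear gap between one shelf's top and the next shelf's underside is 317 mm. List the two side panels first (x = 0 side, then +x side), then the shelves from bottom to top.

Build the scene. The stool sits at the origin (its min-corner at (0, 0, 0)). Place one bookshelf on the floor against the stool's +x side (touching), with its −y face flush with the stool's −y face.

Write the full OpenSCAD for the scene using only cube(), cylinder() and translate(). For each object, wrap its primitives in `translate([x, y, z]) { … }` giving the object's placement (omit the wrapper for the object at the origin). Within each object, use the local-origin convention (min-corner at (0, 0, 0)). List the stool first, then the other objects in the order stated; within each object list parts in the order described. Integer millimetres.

translate([0, 0, 375]) cube([301, 309, 22]);
translate([23, 23, 0]) cylinder(h = 375, r = 23);
translate([278, 23, 0]) cylinder(h = 375, r = 23);
translate([23, 286, 0]) cylinder(h = 375, r = 23);
translate([278, 286, 0]) cylinder(h = 375, r = 23);
translate([301, 0, 0]) {
  cube([35, 376, 1805]);
  translate([914, 0, 0]) cube([35, 376, 1805]);
  translate([35, 0, 0]) cube([879, 376, 22]);
  translate([35, 0, 339]) cube([879, 376, 22]);
  translate([35, 0, 678]) cube([879, 376, 22]);
  translate([35, 0, 1017]) cube([879, 376, 22]);
  translate([35, 0, 1356]) cube([879, 376, 22]);
  translate([35, 0, 1695]) cube([879, 376, 22]);
}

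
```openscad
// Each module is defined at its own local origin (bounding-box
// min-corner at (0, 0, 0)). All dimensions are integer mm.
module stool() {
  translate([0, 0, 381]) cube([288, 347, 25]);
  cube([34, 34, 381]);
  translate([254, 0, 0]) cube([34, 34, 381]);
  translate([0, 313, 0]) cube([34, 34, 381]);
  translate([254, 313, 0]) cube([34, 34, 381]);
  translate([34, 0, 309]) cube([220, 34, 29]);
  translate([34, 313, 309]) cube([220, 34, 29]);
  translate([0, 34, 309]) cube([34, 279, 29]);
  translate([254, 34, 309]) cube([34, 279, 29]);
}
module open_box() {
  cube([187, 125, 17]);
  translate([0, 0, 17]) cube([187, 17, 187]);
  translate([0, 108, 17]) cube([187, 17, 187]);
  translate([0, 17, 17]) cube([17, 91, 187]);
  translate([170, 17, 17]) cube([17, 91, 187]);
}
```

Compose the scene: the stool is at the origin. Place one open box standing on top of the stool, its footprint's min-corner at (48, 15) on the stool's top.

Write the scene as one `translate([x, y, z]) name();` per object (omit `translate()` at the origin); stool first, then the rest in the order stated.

stool();
translate([48, 15, 406]) open_box();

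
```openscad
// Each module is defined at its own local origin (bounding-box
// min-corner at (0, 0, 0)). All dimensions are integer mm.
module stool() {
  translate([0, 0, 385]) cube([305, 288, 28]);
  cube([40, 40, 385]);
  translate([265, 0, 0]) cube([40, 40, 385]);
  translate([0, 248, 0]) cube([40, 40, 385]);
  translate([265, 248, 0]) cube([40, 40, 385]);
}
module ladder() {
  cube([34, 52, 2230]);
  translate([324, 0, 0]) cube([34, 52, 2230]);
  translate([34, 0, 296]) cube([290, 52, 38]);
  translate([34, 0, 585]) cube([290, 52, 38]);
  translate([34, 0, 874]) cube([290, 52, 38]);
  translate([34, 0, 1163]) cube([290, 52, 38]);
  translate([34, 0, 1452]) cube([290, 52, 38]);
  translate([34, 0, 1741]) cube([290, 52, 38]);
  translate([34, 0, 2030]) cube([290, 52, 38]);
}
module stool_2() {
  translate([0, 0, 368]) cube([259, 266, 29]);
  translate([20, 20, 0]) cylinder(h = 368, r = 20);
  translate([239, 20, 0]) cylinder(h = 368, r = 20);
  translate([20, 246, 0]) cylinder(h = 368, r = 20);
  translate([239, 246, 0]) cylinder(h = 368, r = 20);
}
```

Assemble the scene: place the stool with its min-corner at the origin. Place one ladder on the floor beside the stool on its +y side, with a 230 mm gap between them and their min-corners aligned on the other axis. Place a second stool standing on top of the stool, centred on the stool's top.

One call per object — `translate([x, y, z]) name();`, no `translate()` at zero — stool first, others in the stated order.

stool();
translate([0, 518, 0]) ladder();
translate([23, 11, 413]) stool_2();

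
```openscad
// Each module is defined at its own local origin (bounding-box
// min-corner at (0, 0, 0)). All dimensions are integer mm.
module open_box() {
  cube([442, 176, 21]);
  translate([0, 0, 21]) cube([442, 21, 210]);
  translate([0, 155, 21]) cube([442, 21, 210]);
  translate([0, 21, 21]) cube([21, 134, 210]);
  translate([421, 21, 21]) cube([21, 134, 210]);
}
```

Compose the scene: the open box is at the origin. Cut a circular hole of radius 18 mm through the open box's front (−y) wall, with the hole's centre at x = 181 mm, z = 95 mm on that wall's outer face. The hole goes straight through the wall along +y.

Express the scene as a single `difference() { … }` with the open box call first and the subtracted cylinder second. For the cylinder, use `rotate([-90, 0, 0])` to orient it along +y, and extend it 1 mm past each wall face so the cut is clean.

difference() {
  open_box();
  translate([181, -1, 95]) rotate([-90, 0, 0]) cylinder(h = 23, r = 18);
}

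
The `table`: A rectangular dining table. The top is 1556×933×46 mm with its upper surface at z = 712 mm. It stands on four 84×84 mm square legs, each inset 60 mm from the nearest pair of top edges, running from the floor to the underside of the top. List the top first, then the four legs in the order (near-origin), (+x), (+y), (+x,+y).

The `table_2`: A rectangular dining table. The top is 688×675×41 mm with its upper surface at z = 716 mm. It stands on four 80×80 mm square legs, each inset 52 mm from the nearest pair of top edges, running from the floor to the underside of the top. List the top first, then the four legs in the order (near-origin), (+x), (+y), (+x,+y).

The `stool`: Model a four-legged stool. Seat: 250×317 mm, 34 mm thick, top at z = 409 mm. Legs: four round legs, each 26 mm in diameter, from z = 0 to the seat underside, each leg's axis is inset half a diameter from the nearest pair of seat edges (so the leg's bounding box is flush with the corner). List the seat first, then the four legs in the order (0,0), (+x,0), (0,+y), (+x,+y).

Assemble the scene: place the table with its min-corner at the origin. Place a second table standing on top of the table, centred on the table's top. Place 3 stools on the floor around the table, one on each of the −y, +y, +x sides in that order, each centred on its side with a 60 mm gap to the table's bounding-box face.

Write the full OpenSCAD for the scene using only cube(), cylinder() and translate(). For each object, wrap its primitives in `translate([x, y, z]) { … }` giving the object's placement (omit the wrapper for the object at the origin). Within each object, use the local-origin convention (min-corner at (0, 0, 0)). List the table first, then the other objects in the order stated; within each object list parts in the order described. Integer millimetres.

translate([0, 0, 666]) cube([1556, 933, 46]);
translate([60, 60, 0]) cube([84, 84, 666]);
translate([1412, 60, 0]) cube([84, 84, 666]);
translate([60, 789, 0]) cube([84, 84, 666]);
translate([1412, 789, 0]) cube([84, 84, 666]);
translate([434, 129, 712]) {
  translate([0, 0, 675]) cube([688, 675, 41]);
  translate([52, 52, 0]) cube([80, 80, 675]);
  translate([556, 52, 0]) cube([80, 80, 675]);
  translate([52, 543, 0]) cube([80, 80, 675]);
  translate([556, 543, 0]) cube([80, 80, 675]);
}
translate([653, -377, 0]) {
  translate([0, 0, 375]) cube([250, 317, 34]);
  translate([13, 13, 0]) cylinder(h = 375, r = 13);
  translate([237, 13, 0]) cylinder(h = 375, r = 13);
  translate([13, 304, 0]) cylinder(h = 375, r = 13);
  translate([237, 304, 0]) cylinder(h = 375, r = 13);
}
translate([653, 993, 0]) {
  translate([0, 0, 375]) cube([250, 317, 34]);
  translate([13, 13, 0]) cylinder(h = 375, r = 13);
  translate([237, 13, 0]) cylinder(h = 375, r = 13);
  translate([13, 304, 0]) cylinder(h = 375, r = 13);
  translate([237, 304, 0]) cylinder(h = 375, r = 13);
}
translate([1616, 308, 0]) {
  translate([0, 0, 375]) cube([250, 317, 34]);
  translate([13, 13, 0]) cylinder(h = 375, r = 13);
  translate([237, 13, 0]) cylinder(h = 375, r = 13);
  translate([13, 304, 0]) cylinder(h = 375, r = 13);
  translate([237, 304, 0]) cylinder(h = 375, r = 13);
}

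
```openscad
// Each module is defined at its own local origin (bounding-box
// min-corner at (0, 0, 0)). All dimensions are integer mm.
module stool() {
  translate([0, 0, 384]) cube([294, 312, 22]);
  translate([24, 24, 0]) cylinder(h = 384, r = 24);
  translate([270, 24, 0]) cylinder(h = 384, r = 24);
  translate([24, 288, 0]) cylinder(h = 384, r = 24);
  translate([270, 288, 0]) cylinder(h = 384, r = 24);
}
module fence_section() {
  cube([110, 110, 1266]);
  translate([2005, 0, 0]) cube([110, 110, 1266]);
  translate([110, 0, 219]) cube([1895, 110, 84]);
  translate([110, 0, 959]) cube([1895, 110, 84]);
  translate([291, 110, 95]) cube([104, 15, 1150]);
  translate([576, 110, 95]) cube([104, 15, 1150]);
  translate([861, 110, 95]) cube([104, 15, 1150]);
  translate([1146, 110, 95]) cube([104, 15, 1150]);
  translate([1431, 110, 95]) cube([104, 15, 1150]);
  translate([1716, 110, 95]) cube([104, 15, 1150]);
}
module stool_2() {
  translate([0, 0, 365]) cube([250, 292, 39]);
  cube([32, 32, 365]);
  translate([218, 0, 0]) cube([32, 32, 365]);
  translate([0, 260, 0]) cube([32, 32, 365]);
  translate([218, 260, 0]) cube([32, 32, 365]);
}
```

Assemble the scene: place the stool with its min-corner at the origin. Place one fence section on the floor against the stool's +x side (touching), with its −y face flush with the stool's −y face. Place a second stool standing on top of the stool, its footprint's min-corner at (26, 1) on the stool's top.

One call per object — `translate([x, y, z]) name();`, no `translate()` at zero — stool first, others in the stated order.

stool();
translate([294, 0, 0]) fence_section();
translate([26, 1, 406]) stool_2();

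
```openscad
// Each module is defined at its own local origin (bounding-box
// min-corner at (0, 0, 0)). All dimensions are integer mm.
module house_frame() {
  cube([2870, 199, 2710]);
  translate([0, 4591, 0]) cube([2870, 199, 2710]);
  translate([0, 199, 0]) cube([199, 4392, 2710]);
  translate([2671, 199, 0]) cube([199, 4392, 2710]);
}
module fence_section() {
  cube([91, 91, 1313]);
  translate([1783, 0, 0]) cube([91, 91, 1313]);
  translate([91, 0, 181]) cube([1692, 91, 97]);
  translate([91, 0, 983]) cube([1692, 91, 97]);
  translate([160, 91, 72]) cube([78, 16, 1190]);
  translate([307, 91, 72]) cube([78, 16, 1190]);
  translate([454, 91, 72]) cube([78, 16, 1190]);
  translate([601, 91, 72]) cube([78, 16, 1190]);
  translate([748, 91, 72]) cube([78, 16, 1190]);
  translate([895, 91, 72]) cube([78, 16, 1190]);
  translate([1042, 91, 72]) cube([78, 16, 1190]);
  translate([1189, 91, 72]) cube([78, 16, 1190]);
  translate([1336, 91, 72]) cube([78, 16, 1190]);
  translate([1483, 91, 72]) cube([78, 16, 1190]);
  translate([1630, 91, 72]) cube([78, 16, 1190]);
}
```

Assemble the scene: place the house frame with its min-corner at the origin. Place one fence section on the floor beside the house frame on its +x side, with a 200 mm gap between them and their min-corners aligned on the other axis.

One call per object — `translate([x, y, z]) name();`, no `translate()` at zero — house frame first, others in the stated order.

house_frame();
translate([3070, 0, 0]) fence_section();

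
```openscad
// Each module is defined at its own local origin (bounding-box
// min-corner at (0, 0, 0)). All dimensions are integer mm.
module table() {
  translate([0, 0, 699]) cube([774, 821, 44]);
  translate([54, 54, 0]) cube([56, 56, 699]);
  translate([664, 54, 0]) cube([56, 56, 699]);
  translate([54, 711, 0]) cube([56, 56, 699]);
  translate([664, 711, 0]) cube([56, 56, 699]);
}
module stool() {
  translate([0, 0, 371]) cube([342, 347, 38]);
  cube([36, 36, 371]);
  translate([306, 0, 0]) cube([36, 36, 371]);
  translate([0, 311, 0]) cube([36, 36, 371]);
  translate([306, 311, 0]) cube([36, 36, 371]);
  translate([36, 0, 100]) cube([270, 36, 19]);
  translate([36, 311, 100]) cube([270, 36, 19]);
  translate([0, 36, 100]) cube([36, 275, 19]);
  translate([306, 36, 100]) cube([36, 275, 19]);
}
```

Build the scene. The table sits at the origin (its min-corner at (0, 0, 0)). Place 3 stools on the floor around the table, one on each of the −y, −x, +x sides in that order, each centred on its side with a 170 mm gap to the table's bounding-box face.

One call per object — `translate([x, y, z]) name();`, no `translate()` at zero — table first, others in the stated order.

table();
translate([216, -517, 0]) stool();
translate([-512, 237, 0]) stool();
translate([944, 237, 0]) stool();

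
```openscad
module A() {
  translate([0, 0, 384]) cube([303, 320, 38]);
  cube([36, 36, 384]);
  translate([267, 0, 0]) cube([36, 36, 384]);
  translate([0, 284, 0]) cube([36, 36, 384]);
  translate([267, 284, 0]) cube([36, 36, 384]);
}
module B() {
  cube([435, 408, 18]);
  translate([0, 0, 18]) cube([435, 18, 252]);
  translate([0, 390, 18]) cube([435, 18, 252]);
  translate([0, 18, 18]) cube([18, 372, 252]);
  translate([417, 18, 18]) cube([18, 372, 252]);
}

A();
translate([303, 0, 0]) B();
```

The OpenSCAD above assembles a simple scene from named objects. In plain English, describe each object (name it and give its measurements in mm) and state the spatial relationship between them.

A is a simple wooden stool: a rectangular seat 303 mm (x) by 320 mm (y), 38 mm thick, top face at z = 422 mm, on four square legs, each 36×36 mm in cross-section. The legs rest on z = 0, each flush with a corner of the seat.

B is an open-topped rectangular box: outside dimensions 435×408×270 mm, with a uniform wall and base thickness of 18 mm. The base is a full 435×408 slab on the floor; four walls sit on top of the base. The front and back walls (the −y and +y sides) span the full width; the two side walls fit between them.

The open box is against the stool's +x side, with their −y faces flush.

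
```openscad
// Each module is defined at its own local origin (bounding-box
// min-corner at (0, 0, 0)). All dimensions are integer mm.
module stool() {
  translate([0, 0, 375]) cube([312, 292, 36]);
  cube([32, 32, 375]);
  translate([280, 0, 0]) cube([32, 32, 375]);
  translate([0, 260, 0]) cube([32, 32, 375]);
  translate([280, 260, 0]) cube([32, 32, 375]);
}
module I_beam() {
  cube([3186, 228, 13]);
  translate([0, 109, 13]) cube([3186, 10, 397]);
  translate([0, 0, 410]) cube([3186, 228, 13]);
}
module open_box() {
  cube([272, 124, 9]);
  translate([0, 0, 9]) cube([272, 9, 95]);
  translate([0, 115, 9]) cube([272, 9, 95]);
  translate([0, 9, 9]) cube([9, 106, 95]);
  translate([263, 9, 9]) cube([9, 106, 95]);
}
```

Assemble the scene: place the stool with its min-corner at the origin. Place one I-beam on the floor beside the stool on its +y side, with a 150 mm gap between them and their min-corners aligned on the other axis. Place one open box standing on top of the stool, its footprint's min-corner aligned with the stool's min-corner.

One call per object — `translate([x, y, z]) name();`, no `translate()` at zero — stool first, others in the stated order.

stool();
translate([0, 442, 0]) I_beam();
translate([0, 0, 411]) open_box();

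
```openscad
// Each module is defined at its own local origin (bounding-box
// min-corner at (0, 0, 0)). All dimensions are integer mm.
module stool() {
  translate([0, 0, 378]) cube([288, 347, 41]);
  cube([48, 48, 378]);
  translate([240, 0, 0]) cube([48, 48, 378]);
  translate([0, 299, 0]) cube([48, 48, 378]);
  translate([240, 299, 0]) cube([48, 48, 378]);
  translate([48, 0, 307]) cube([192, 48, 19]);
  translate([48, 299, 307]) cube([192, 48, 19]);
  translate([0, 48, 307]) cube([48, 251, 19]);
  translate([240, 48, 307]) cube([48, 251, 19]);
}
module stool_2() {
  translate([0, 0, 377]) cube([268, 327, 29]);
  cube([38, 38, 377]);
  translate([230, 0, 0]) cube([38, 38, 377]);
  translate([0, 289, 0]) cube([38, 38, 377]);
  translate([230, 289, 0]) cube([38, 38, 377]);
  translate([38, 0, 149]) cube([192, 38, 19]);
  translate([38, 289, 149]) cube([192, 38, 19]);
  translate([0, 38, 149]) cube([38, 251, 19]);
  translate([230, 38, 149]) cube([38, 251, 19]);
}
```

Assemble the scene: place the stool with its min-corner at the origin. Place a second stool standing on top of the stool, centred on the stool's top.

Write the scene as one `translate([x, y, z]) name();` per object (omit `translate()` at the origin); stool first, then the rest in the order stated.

stool();
translate([10, 10, 419]) stool_2();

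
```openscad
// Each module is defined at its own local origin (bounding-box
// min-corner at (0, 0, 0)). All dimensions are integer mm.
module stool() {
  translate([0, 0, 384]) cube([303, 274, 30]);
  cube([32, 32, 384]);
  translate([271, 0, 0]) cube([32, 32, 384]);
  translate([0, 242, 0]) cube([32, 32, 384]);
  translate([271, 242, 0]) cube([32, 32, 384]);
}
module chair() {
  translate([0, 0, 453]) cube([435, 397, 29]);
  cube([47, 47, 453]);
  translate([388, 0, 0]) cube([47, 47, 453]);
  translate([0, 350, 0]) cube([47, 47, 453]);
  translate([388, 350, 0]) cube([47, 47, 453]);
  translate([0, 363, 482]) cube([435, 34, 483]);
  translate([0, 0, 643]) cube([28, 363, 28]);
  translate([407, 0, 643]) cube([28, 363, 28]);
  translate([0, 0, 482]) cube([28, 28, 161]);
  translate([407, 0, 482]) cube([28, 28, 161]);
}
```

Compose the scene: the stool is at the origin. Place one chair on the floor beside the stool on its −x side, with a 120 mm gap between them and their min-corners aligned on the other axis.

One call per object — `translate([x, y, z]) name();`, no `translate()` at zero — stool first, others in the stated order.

stool();
translate([-555, 0, 0]) chair();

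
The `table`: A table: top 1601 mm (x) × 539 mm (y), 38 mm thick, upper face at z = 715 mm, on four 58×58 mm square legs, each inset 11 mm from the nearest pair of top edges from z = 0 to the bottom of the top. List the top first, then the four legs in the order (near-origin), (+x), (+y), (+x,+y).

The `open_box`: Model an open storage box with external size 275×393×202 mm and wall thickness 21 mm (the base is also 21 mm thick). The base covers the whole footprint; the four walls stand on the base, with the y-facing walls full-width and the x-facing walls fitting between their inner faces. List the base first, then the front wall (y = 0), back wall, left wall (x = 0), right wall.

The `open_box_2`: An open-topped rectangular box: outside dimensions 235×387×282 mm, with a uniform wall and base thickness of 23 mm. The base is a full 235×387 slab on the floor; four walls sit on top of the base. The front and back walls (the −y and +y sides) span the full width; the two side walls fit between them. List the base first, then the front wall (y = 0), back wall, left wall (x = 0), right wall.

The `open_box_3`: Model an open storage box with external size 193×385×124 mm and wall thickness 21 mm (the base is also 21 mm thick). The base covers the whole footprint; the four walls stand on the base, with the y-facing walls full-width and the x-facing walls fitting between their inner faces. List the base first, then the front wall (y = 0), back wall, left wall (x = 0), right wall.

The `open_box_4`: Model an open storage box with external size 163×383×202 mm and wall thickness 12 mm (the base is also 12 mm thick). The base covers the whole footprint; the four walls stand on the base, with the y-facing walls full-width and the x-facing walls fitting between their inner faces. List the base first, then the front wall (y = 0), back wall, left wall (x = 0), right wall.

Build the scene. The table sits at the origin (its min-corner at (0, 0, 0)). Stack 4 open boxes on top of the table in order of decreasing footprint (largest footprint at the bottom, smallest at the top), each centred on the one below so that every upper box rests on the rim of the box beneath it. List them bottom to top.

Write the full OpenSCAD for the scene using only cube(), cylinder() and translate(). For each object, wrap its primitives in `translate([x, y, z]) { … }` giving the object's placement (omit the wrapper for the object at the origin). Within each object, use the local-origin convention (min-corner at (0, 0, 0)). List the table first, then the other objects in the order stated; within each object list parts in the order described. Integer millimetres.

translate([0, 0, 677]) cube([1601, 539, 38]);
translate([11, 11, 0]) cube([58, 58, 677]);
translate([1532, 11, 0]) cube([58, 58, 677]);
translate([11, 470, 0]) cube([58, 58, 677]);
translate([1532, 470, 0]) cube([58, 58, 677]);
translate([663, 73, 715]) {
  cube([275, 393, 21]);
  translate([0, 0, 21]) cube([275, 21, 181]);
  translate([0, 372, 21]) cube([275, 21, 181]);
  translate([0, 21, 21]) cube([21, 351, 181]);
  translate([254, 21, 21]) cube([21, 351, 181]);
}
translate([683, 76, 917]) {
  cube([235, 387, 23]);
  translate([0, 0, 23]) cube([235, 23, 259]);
  translate([0, 364, 23]) cube([235, 23, 259]);
  translate([0, 23, 23]) cube([23, 341, 259]);
  translate([212, 23, 23]) cube([23, 341, 259]);
}
translate([704, 77, 1199]) {
  cube([193, 385, 21]);
  translate([0, 0, 21]) cube([193, 21, 103]);
  translate([0, 364, 21]) cube([193, 21, 103]);
  translate([0, 21, 21]) cube([21, 343, 103]);
  translate([172, 21, 21]) cube([21, 343, 103]);
}
translate([719, 78, 1323]) {
  cube([163, 383, 12]);
  translate([0, 0, 12]) cube([163, 12, 190]);
  translate([0, 371, 12]) cube([163, 12, 190]);
  translate([0, 12, 12]) cube([12, 359, 190]);
  translate([151, 12, 12]) cube([12, 359, 190]);
}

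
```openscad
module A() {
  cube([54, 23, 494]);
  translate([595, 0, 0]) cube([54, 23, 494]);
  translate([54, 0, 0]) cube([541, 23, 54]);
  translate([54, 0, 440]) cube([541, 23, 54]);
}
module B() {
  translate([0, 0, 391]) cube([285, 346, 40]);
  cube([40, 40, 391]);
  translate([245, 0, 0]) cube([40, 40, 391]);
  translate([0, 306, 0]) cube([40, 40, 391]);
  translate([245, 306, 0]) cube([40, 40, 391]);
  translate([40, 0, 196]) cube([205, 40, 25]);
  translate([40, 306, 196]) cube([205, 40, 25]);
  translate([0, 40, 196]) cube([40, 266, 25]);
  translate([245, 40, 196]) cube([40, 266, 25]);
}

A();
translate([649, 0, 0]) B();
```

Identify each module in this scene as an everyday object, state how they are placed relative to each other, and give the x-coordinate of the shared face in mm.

A is a picture frame. B is a stool. The stool is against the picture frame's +x side, with their −y faces flush. The x-coordinate of the shared face is 649 mm.

The picture frame's +x face and the stool's −x face are both at x = 649 mm.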